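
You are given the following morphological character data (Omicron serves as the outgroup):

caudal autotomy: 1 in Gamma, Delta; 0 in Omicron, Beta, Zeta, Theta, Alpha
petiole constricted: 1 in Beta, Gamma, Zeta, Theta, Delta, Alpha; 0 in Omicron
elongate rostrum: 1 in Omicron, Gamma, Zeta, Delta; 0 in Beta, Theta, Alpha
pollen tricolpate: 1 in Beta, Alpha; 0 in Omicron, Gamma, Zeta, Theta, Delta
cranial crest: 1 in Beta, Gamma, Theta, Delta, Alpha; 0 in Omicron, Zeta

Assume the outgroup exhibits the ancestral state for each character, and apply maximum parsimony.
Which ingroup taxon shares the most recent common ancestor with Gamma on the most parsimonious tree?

Delta

Character polarity is set by the outgroup: the derived state is whichever differs from the outgroup's state, so for elongate rostrum the derived state is '0', and for the remaining characters it is '1'.
caudal autotomy: derived state '1' in Delta and Gamma only — synapomorphy for {Delta, Gamma}.
All ingroup taxa share the derived state '1' for petiole constricted; it defines the ingroup but does not resolve relationships within it.
elongate rostrum (derived state '0') is shared by Alpha, Beta, and Theta — a synapomorphy uniting that clade.
pollen tricolpate (derived state '1') is shared by Alpha and Beta — a synapomorphy uniting that clade.
cranial crest: derived state '1' in Alpha, Beta, Delta, Gamma, and Theta only — synapomorphy for {Alpha, Beta, Delta, Gamma, Theta}.
Most parsimonious ingroup topology: ((((Beta,Alpha),Theta),(Gamma,Delta)),Zeta).
Gamma and Delta form a cherry on this tree, so they are sister taxa.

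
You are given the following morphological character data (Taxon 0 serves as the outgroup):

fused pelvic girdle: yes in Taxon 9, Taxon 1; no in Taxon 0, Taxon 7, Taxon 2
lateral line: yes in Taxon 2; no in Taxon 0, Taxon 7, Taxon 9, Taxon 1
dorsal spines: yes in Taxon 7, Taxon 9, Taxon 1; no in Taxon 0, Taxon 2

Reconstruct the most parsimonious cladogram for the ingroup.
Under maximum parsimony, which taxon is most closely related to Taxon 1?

Taxon 9

The outgroup has state 'no' for every character, so 'yes' is the derived state throughout.
fused pelvic girdle: derived state 'yes' in Taxon 1 and Taxon 9 only — synapomorphy for {Taxon 1, Taxon 9}.
lateral line (derived state 'yes') is unique to Taxon 2 (autapomorphy; uninformative for grouping).
Only Taxon 1, Taxon 7, and Taxon 9 show the derived state 'yes' for dorsal spines, supporting them as a clade.
Most parsimonious ingroup topology: ((Taxon 7,(Taxon 9,Taxon 1)),Taxon 2).
Taxon 1 and Taxon 9 form a cherry on this tree, so they are sister taxa.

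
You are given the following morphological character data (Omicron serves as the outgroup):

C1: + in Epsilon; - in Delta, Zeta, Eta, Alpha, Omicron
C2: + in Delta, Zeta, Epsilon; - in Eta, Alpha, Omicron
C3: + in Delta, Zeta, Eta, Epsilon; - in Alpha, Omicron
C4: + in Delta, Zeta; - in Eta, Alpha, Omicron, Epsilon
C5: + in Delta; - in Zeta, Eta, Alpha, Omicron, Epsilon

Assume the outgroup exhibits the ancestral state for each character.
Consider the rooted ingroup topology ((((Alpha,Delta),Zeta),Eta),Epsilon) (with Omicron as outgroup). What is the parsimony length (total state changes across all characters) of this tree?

9

Map each character onto ((((Alpha,Delta),Zeta),Eta),Epsilon) (rooted by Omicron) and count the minimum state changes it requires (Fitch parsimony):
C1: 1; C2: 3; C3: 2; C4: 2; C5: 1.
Total tree length = 9.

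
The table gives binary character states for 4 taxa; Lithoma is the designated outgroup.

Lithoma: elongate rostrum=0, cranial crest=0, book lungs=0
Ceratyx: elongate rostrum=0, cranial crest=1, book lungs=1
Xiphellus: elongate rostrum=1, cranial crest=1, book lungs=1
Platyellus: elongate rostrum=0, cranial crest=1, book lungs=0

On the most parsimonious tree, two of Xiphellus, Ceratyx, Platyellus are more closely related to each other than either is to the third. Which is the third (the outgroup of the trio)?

Platyellus

The outgroup has state '0' for every character, so '1' is the derived state throughout.
elongate rostrum (derived state '1') is unique to Xiphellus (autapomorphy; uninformative for grouping).
All ingroup taxa share the derived state '1' for cranial crest; it defines the ingroup but does not resolve relationships within it.
book lungs: derived state '1' in Ceratyx and Xiphellus only — synapomorphy for {Ceratyx, Xiphellus}.
Most parsimonious ingroup topology: ((Ceratyx,Xiphellus),Platyellus).
Xiphellus and Ceratyx share a more recent common ancestor with each other than either does with Platyellus, so Platyellus is the least closely related of the three.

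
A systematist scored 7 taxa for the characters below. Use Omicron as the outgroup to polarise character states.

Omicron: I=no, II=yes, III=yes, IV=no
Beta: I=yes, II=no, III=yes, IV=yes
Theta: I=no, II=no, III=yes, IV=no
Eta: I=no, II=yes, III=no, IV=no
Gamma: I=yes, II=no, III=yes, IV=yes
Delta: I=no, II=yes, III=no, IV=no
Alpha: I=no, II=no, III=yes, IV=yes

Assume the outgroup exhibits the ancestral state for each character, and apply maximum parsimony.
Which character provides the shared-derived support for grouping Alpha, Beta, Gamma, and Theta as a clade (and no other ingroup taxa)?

Character polarity is set by the outgroup: the derived state is whichever differs from the outgroup's state, so for II, III the derived state is 'no', and for the remaining characters it is 'yes'.
I (derived state 'yes') is shared by Beta and Gamma — a synapomorphy uniting that clade.
II (derived state 'no') is shared by Alpha, Beta, Gamma, and Theta — a synapomorphy uniting that clade.
III: derived state 'no' in Delta and Eta only — synapomorphy for {Delta, Eta}.
Only Alpha, Beta, and Gamma show the derived state 'yes' for IV, supporting them as a clade.
Most parsimonious ingroup topology: (((Alpha,(Beta,Gamma)),Theta),(Eta,Delta)).
The clade {Alpha, Beta, Gamma, Theta} is supported by II: its derived state 'no' occurs in exactly those taxa and in no other taxon (including the outgroup).

II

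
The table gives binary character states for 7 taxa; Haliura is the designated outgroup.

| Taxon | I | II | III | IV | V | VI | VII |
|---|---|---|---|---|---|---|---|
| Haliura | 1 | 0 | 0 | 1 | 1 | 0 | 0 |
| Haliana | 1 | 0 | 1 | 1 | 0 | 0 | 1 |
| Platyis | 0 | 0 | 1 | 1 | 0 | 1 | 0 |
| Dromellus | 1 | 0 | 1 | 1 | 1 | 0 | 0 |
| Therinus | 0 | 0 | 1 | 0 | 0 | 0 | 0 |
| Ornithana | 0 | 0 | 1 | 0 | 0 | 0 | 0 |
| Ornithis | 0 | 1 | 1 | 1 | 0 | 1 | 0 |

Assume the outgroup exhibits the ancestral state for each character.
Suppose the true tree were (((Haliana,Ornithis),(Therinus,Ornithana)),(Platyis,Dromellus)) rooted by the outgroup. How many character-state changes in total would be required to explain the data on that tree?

11

Map each character onto (((Haliana,Ornithis),(Therinus,Ornithana)),(Platyis,Dromellus)) (rooted by Haliura) and count the minimum state changes it requires (Fitch parsimony):
I: 3; II: 1; III: 1; IV: 1; V: 2; VI: 2; VII: 1.
Total tree length = 11.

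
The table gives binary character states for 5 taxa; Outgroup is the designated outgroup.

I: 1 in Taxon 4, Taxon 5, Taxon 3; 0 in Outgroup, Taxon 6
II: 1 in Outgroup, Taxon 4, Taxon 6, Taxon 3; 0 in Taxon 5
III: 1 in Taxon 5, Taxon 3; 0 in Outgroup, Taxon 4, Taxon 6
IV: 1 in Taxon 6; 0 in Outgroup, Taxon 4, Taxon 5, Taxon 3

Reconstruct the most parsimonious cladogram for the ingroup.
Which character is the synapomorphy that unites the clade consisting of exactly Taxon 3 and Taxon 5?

Character polarity is set by the outgroup: the derived state is whichever differs from the outgroup's state, so for II the derived state is '0', and for the remaining characters it is '1'.
I (derived state '1') is shared by Taxon 3, Taxon 4, and Taxon 5 — a synapomorphy uniting that clade.
II (derived state '0') is unique to Taxon 5 (autapomorphy; uninformative for grouping).
III (derived state '1') is shared by Taxon 3 and Taxon 5 — a synapomorphy uniting that clade.
IV (derived state '1') is unique to Taxon 6 (autapomorphy; uninformative for grouping).
Most parsimonious ingroup topology: ((Taxon 4,(Taxon 5,Taxon 3)),Taxon 6).
The clade {Taxon 3, Taxon 5} is supported by III: its derived state '1' occurs in exactly those taxa and in no other taxon (including the outgroup).

III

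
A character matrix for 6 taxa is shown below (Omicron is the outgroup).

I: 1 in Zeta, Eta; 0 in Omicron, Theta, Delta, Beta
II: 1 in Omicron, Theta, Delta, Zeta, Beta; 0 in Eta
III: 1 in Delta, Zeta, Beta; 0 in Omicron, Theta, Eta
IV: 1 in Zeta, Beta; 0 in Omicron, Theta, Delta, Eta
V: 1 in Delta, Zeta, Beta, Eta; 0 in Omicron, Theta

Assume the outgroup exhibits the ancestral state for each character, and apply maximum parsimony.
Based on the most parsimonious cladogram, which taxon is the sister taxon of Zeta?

Character polarity is set by the outgroup: the derived state is whichever differs from the outgroup's state, so for II the derived state is '0', and for the remaining characters it is '1'.
I groups Eta and Zeta, which is incompatible with the clades supported by the remaining characters; treating it as convergent (homoplasy) costs fewer steps than any alternative tree.
II (derived state '0') is unique to Eta (autapomorphy; uninformative for grouping).
Only Beta, Delta, and Zeta show the derived state '1' for III, supporting them as a clade.
IV (derived state '1') is shared by Beta and Zeta — a synapomorphy uniting that clade.
V (derived state '1') is shared by Beta, Delta, Eta, and Zeta — a synapomorphy uniting that clade.
Most parsimonious ingroup topology: (Theta,((Delta,(Zeta,Beta)),Eta)).
Zeta and Beta form a cherry on this tree, so they are sister taxa.

Beta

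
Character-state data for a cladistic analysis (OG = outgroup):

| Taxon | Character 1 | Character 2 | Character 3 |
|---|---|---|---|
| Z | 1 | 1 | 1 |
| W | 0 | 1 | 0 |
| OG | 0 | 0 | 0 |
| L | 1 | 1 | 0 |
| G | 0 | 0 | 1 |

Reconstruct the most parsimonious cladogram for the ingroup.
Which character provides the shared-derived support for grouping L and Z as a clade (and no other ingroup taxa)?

Character 1

The outgroup has state '0' for every character, so '1' is the derived state throughout.
Character 1: derived state '1' in L and Z only — synapomorphy for {L, Z}.
Character 2: derived state '1' in L, W, and Z only — synapomorphy for {L, W, Z}.
Character 3 groups G and Z, which is incompatible with the clades supported by the remaining characters; treating it as convergent (homoplasy) costs fewer steps than any alternative tree.
Most parsimonious ingroup topology: ((W,(Z,L)),G).
The clade {L, Z} is supported by Character 1: its derived state '1' occurs in exactly those taxa and in no other taxon (including the outgroup).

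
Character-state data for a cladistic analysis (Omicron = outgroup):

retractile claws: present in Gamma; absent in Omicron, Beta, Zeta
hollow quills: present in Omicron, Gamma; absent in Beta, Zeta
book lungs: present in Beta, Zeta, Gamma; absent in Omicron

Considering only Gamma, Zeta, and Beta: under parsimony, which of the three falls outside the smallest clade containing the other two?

Gamma

Character polarity is set by the outgroup: the derived state is whichever differs from the outgroup's state, so for hollow quills the derived state is 'absent', and for the remaining characters it is 'present'.
retractile claws (derived state 'present') is unique to Gamma (autapomorphy; uninformative for grouping).
Only Beta and Zeta show the derived state 'absent' for hollow quills, supporting them as a clade.
book lungs (derived state 'present') is shared by all ingroup taxa — unites the whole ingroup.
Most parsimonious ingroup topology: ((Beta,Zeta),Gamma).
Beta and Zeta share a more recent common ancestor with each other than either does with Gamma, so Gamma is the least closely related of the three.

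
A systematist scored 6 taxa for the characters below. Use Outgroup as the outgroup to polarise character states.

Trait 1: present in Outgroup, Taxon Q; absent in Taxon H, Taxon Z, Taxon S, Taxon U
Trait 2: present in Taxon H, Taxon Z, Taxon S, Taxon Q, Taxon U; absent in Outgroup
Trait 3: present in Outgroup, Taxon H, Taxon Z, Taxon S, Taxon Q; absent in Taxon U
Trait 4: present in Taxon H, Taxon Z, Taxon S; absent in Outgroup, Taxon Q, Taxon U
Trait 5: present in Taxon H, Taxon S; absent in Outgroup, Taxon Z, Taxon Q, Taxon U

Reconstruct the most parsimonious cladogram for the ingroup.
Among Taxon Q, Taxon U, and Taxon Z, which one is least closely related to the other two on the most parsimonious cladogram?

Taxon Q

Character polarity is set by the outgroup: the derived state is whichever differs from the outgroup's state, so for Trait 1, Trait 3 the derived state is 'absent', and for the remaining characters it is 'present'.
Trait 1 (derived state 'absent') is shared by Taxon H, Taxon S, Taxon U, and Taxon Z — a synapomorphy uniting that clade.
Trait 2 (derived state 'present') is shared by all ingroup taxa — unites the whole ingroup.
Trait 3: derived state 'absent' in Taxon U only — an autapomorphy, so it tells us nothing about relationships among taxa.
Only Taxon H, Taxon S, and Taxon Z show the derived state 'present' for Trait 4, supporting them as a clade.
Trait 5: derived state 'present' in Taxon H and Taxon S only — synapomorphy for {Taxon H, Taxon S}.
Most parsimonious ingroup topology: ((((Taxon H,Taxon S),Taxon Z),Taxon U),Taxon Q).
Taxon U and Taxon Z share a more recent common ancestor with each other than either does with Taxon Q, so Taxon Q is the least closely related of the three.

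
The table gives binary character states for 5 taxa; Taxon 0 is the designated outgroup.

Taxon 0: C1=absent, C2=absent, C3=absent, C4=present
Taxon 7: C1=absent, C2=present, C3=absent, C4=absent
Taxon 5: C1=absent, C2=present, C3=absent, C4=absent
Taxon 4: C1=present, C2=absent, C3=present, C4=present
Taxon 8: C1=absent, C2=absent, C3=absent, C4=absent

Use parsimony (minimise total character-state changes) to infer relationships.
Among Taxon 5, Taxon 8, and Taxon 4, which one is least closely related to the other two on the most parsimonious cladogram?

Taxon 4

Character polarity is set by the outgroup: the derived state is whichever differs from the outgroup's state, so for C4 the derived state is 'absent', and for the remaining characters it is 'present'.
C1: derived state 'present' in Taxon 4 only — an autapomorphy, so it tells us nothing about relationships among taxa.
C2: derived state 'present' in Taxon 5 and Taxon 7 only — synapomorphy for {Taxon 5, Taxon 7}.
C3 (derived state 'present') is unique to Taxon 4 (autapomorphy; uninformative for grouping).
Only Taxon 5, Taxon 7, and Taxon 8 show the derived state 'absent' for C4, supporting them as a clade.
Most parsimonious ingroup topology: (((Taxon 7,Taxon 5),Taxon 8),Taxon 4).
Taxon 5 and Taxon 8 share a more recent common ancestor with each other than either does with Taxon 4, so Taxon 4 is the least closely related of the three.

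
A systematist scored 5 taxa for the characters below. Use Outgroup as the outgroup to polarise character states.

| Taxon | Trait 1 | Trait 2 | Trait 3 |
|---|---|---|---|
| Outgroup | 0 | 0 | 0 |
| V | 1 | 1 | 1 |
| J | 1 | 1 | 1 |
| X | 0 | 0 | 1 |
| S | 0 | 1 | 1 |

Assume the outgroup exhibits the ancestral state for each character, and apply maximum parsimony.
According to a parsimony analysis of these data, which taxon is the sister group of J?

The outgroup has state '0' for every character, so '1' is the derived state throughout.
Only J and V show the derived state '1' for Trait 1, supporting them as a clade.
Trait 2 (derived state '1') is shared by J, S, and V — a synapomorphy uniting that clade.
All ingroup taxa share the derived state '1' for Trait 3; it defines the ingroup but does not resolve relationships within it.
Most parsimonious ingroup topology: (((V,J),S),X).
J and V form a cherry on this tree, so they are sister taxa.

V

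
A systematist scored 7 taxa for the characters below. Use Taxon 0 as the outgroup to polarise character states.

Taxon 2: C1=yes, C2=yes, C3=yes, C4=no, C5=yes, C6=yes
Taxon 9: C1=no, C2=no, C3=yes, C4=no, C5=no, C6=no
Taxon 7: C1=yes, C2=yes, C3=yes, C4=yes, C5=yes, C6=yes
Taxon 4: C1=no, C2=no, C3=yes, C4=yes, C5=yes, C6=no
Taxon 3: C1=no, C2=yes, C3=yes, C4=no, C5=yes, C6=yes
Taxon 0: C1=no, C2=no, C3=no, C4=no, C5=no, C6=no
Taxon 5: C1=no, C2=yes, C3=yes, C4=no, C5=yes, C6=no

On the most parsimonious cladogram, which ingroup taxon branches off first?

The outgroup has state 'no' for every character, so 'yes' is the derived state throughout.
Only Taxon 2 and Taxon 7 show the derived state 'yes' for C1, supporting them as a clade.
C2 (derived state 'yes') is shared by Taxon 2, Taxon 3, Taxon 5, and Taxon 7 — a synapomorphy uniting that clade.
All ingroup taxa share the derived state 'yes' for C3; it defines the ingroup but does not resolve relationships within it.
C4 groups Taxon 4 and Taxon 7, which is incompatible with the clades supported by the remaining characters; treating it as convergent (homoplasy) costs fewer steps than any alternative tree.
C5 (derived state 'yes') is shared by Taxon 2, Taxon 3, Taxon 4, Taxon 5, and Taxon 7 — a synapomorphy uniting that clade.
Only Taxon 2, Taxon 3, and Taxon 7 show the derived state 'yes' for C6, supporting them as a clade.
Most parsimonious ingroup topology: (((Taxon 5,((Taxon 2,Taxon 7),Taxon 3)),Taxon 4),Taxon 9).
Taxon 9 is sister to the clade containing all other ingroup taxa, so it is the earliest-diverging (most basal) ingroup lineage.

Taxon 9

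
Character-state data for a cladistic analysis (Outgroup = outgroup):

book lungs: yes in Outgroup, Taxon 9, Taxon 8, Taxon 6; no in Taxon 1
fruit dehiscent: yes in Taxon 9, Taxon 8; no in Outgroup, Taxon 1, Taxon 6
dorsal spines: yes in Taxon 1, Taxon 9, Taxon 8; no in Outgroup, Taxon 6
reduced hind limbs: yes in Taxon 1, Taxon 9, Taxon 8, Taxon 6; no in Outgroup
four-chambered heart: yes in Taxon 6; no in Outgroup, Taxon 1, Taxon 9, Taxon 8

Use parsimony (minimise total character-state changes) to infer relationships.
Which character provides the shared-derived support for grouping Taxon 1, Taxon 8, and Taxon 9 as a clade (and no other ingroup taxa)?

dorsal spines

Character polarity is set by the outgroup: the derived state is whichever differs from the outgroup's state, so for book lungs the derived state is 'no', and for the remaining characters it is 'yes'.
book lungs: derived state 'no' in Taxon 1 only — an autapomorphy, so it tells us nothing about relationships among taxa.
Only Taxon 8 and Taxon 9 show the derived state 'yes' for fruit dehiscent, supporting them as a clade.
dorsal spines: derived state 'yes' in Taxon 1, Taxon 8, and Taxon 9 only — synapomorphy for {Taxon 1, Taxon 8, Taxon 9}.
reduced hind limbs (derived state 'yes') is shared by all ingroup taxa — unites the whole ingroup.
four-chambered heart (derived state 'yes') is unique to Taxon 6 (autapomorphy; uninformative for grouping).
Most parsimonious ingroup topology: ((Taxon 1,(Taxon 9,Taxon 8)),Taxon 6).
The clade {Taxon 1, Taxon 8, Taxon 9} is supported by dorsal spines: its derived state 'yes' occurs in exactly those taxa and in no other taxon (including the outgroup).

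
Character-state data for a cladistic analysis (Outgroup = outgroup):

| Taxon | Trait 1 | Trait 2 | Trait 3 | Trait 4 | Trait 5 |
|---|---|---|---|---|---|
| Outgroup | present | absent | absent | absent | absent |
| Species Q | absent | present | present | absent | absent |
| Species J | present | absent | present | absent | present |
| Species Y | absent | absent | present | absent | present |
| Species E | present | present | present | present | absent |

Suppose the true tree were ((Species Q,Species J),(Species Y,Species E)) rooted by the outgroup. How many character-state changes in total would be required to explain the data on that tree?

Map each character onto ((Species Q,Species J),(Species Y,Species E)) (rooted by Outgroup) and count the minimum state changes it requires (Fitch parsimony):
Trait 1: 2; Trait 2: 2; Trait 3: 1; Trait 4: 1; Trait 5: 2.
Total tree length = 8.

8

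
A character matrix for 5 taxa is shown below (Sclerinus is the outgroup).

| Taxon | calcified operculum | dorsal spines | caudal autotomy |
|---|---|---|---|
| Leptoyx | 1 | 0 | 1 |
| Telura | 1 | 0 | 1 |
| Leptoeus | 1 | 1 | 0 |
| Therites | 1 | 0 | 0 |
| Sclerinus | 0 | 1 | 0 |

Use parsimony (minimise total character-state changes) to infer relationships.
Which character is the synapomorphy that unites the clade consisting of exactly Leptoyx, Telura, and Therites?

dorsal spines

Character polarity is set by the outgroup: the derived state is whichever differs from the outgroup's state, so for dorsal spines the derived state is '0', and for the remaining characters it is '1'.
calcified operculum (derived state '1') is shared by all ingroup taxa — unites the whole ingroup.
dorsal spines: derived state '0' in Leptoyx, Telura, and Therites only — synapomorphy for {Leptoyx, Telura, Therites}.
caudal autotomy: derived state '1' in Leptoyx and Telura only — synapomorphy for {Leptoyx, Telura}.
Most parsimonious ingroup topology: (Leptoeus,((Leptoyx,Telura),Therites)).
The clade {Leptoyx, Telura, Therites} is supported by dorsal spines: its derived state '0' occurs in exactly those taxa and in no other taxon (including the outgroup).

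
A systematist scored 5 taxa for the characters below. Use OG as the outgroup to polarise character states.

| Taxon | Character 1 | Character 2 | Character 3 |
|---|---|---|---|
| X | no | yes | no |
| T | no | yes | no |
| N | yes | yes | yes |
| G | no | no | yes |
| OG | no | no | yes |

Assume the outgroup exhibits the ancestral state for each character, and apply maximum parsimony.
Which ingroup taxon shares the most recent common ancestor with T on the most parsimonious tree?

Character polarity is set by the outgroup: the derived state is whichever differs from the outgroup's state, so for Character 3 the derived state is 'no', and for the remaining characters it is 'yes'.
Character 1: derived state 'yes' in N only — an autapomorphy, so it tells us nothing about relationships among taxa.
Only N, T, and X show the derived state 'yes' for Character 2, supporting them as a clade.
Character 3: derived state 'no' in T and X only — synapomorphy for {T, X}.
Most parsimonious ingroup topology: (G,((X,T),N)).
T and X form a cherry on this tree, so they are sister taxa.

X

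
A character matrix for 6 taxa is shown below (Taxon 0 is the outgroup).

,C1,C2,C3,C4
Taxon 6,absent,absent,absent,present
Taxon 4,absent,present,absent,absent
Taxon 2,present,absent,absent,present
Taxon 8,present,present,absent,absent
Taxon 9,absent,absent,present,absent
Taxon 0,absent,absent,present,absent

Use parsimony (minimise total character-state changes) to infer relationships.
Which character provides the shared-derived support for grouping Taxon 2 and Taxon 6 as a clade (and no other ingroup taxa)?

Character polarity is set by the outgroup: the derived state is whichever differs from the outgroup's state, so for C3 the derived state is 'absent', and for the remaining characters it is 'present'.
C1 groups Taxon 2 and Taxon 8, which is incompatible with the clades supported by the remaining characters; treating it as convergent (homoplasy) costs fewer steps than any alternative tree.
C2 (derived state 'present') is shared by Taxon 4 and Taxon 8 — a synapomorphy uniting that clade.
C3 (derived state 'absent') is shared by Taxon 2, Taxon 4, Taxon 6, and Taxon 8 — a synapomorphy uniting that clade.
Only Taxon 2 and Taxon 6 show the derived state 'present' for C4, supporting them as a clade.
Most parsimonious ingroup topology: (((Taxon 4,Taxon 8),(Taxon 6,Taxon 2)),Taxon 9).
The clade {Taxon 2, Taxon 6} is supported by C4: its derived state 'present' occurs in exactly those taxa and in no other taxon (including the outgroup).

C4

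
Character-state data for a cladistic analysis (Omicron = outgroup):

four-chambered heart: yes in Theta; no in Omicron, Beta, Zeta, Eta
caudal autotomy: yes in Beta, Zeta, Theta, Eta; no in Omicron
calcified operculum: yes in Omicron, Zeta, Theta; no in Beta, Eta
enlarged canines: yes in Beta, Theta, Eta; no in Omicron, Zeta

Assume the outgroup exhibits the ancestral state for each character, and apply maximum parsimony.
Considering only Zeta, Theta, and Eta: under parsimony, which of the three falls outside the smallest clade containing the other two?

Character polarity is set by the outgroup: the derived state is whichever differs from the outgroup's state, so for calcified operculum the derived state is 'no', and for the remaining characters it is 'yes'.
four-chambered heart (derived state 'yes') is unique to Theta (autapomorphy; uninformative for grouping).
caudal autotomy (derived state 'yes') is shared by all ingroup taxa — unites the whole ingroup.
calcified operculum (derived state 'no') is shared by Beta and Eta — a synapomorphy uniting that clade.
enlarged canines: derived state 'yes' in Beta, Eta, and Theta only — synapomorphy for {Beta, Eta, Theta}.
Most parsimonious ingroup topology: (((Beta,Eta),Theta),Zeta).
Theta and Eta share a more recent common ancestor with each other than either does with Zeta, so Zeta is the least closely related of the three.

Zeta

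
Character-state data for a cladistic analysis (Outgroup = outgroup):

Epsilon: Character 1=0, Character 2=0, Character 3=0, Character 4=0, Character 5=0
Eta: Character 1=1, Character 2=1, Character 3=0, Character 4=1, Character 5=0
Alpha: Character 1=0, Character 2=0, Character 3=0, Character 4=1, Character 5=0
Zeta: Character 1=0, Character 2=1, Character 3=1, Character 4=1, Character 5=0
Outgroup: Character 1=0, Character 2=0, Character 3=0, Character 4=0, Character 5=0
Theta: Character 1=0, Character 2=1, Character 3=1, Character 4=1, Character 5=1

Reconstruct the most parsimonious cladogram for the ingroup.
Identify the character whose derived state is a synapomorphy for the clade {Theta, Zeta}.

The outgroup has state '0' for every character, so '1' is the derived state throughout.
Character 1 (derived state '1') is unique to Eta (autapomorphy; uninformative for grouping).
Character 2 (derived state '1') is shared by Eta, Theta, and Zeta — a synapomorphy uniting that clade.
Character 3 (derived state '1') is shared by Theta and Zeta — a synapomorphy uniting that clade.
Character 4: derived state '1' in Alpha, Eta, Theta, and Zeta only — synapomorphy for {Alpha, Eta, Theta, Zeta}.
Character 5: derived state '1' in Theta only — an autapomorphy, so it tells us nothing about relationships among taxa.
Most parsimonious ingroup topology: ((Alpha,(Eta,(Zeta,Theta))),Epsilon).
The clade {Theta, Zeta} is supported by Character 3: its derived state '1' occurs in exactly those taxa and in no other taxon (including the outgroup).

Character 3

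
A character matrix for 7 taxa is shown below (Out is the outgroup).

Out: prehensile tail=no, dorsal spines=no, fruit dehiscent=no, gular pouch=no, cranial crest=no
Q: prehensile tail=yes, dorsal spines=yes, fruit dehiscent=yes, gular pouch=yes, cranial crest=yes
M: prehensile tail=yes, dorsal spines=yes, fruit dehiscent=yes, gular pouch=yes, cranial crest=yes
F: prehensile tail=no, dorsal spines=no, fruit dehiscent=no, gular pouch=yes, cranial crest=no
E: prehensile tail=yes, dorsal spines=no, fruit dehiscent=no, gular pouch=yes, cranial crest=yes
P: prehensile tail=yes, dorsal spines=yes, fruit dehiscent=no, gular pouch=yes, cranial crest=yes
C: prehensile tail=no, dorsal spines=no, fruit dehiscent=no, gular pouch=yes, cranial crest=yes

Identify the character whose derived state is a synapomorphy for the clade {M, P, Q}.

dorsal spines

The outgroup has state 'no' for every character, so 'yes' is the derived state throughout.
prehensile tail: derived state 'yes' in E, M, P, and Q only — synapomorphy for {E, M, P, Q}.
Only M, P, and Q show the derived state 'yes' for dorsal spines, supporting them as a clade.
fruit dehiscent: derived state 'yes' in M and Q only — synapomorphy for {M, Q}.
gular pouch (derived state 'yes') is shared by all ingroup taxa — unites the whole ingroup.
cranial crest: derived state 'yes' in C, E, M, P, and Q only — synapomorphy for {C, E, M, P, Q}.
Most parsimonious ingroup topology: (((((M,Q),P),E),C),F).
The clade {M, P, Q} is supported by dorsal spines: its derived state 'yes' occurs in exactly those taxa and in no other taxon (including the outgroup).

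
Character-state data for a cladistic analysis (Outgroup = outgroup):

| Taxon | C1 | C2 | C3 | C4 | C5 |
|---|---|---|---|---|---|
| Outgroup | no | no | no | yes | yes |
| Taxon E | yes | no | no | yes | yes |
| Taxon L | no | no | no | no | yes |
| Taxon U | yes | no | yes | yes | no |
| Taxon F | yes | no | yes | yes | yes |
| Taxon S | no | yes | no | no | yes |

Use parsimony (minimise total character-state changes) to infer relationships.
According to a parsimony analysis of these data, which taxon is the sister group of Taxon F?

Taxon U

Character polarity is set by the outgroup: the derived state is whichever differs from the outgroup's state, so for C4, C5 the derived state is 'no', and for the remaining characters it is 'yes'.
C1 (derived state 'yes') is shared by Taxon E, Taxon F, and Taxon U — a synapomorphy uniting that clade.
C2: derived state 'yes' in Taxon S only — an autapomorphy, so it tells us nothing about relationships among taxa.
Only Taxon F and Taxon U show the derived state 'yes' for C3, supporting them as a clade.
C4: derived state 'no' in Taxon L and Taxon S only — synapomorphy for {Taxon L, Taxon S}.
C5 (derived state 'no') is unique to Taxon U (autapomorphy; uninformative for grouping).
Most parsimonious ingroup topology: ((Taxon E,(Taxon U,Taxon F)),(Taxon L,Taxon S)).
Taxon F and Taxon U form a cherry on this tree, so they are sister taxa.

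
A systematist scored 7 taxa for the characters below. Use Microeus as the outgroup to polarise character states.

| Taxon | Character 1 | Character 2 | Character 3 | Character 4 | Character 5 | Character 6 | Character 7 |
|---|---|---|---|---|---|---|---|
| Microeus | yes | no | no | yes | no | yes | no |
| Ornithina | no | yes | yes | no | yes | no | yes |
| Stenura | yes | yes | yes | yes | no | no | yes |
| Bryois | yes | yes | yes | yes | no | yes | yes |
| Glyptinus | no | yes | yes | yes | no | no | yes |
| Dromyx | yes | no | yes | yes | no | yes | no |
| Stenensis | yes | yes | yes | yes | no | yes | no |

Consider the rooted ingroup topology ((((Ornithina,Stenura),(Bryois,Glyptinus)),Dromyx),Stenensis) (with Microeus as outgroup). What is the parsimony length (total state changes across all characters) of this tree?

Map each character onto ((((Ornithina,Stenura),(Bryois,Glyptinus)),Dromyx),Stenensis) (rooted by Microeus) and count the minimum state changes it requires (Fitch parsimony):
Character 1: 2; Character 2: 2; Character 3: 1; Character 4: 1; Character 5: 1; Character 6: 2; Character 7: 1.
Total tree length = 10.

10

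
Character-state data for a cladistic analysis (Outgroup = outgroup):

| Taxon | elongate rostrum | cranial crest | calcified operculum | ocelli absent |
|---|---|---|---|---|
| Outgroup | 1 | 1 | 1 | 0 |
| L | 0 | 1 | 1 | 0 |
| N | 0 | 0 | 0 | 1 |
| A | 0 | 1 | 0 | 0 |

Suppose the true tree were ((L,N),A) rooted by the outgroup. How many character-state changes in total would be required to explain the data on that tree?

Map each character onto ((L,N),A) (rooted by Outgroup) and count the minimum state changes it requires (Fitch parsimony):
elongate rostrum: 1; cranial crest: 1; calcified operculum: 2; ocelli absent: 1.
Total tree length = 5.

5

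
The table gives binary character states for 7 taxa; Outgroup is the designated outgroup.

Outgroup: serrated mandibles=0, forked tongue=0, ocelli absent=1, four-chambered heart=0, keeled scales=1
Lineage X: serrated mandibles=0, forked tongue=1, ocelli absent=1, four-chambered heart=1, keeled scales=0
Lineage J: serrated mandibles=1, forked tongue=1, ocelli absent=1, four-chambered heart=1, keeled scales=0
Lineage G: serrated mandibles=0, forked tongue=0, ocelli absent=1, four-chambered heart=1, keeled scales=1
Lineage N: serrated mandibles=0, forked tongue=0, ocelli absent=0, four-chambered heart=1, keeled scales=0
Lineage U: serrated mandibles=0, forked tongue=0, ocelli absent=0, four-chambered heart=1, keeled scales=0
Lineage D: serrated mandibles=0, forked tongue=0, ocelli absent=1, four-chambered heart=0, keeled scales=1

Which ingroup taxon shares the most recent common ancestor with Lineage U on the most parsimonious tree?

Lineage N

Character polarity is set by the outgroup: the derived state is whichever differs from the outgroup's state, so for ocelli absent, keeled scales the derived state is '0', and for the remaining characters it is '1'.
serrated mandibles (derived state '1') is unique to Lineage J (autapomorphy; uninformative for grouping).
Only Lineage J and Lineage X show the derived state '1' for forked tongue, supporting them as a clade.
ocelli absent (derived state '0') is shared by Lineage N and Lineage U — a synapomorphy uniting that clade.
four-chambered heart (derived state '1') is shared by Lineage G, Lineage J, Lineage N, Lineage U, and Lineage X — a synapomorphy uniting that clade.
Only Lineage J, Lineage N, Lineage U, and Lineage X show the derived state '0' for keeled scales, supporting them as a clade.
Most parsimonious ingroup topology: ((((Lineage X,Lineage J),(Lineage N,Lineage U)),Lineage G),Lineage D).
Lineage U and Lineage N form a cherry on this tree, so they are sister taxa.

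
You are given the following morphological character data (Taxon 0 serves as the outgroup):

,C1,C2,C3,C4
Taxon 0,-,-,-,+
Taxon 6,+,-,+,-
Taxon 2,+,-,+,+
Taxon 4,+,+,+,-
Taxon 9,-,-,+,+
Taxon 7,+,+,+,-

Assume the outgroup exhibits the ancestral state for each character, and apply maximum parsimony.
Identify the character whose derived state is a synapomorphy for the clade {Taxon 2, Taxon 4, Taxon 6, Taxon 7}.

Character polarity is set by the outgroup: the derived state is whichever differs from the outgroup's state, so for C4 the derived state is '-', and for the remaining characters it is '+'.
C1 (derived state '+') is shared by Taxon 2, Taxon 4, Taxon 6, and Taxon 7 — a synapomorphy uniting that clade.
C2 (derived state '+') is shared by Taxon 4 and Taxon 7 — a synapomorphy uniting that clade.
C3 (derived state '+') is shared by all ingroup taxa — unites the whole ingroup.
C4 (derived state '-') is shared by Taxon 4, Taxon 6, and Taxon 7 — a synapomorphy uniting that clade.
Most parsimonious ingroup topology: (((Taxon 6,(Taxon 4,Taxon 7)),Taxon 2),Taxon 9).
The clade {Taxon 2, Taxon 4, Taxon 6, Taxon 7} is supported by C1: its derived state '+' occurs in exactly those taxa and in no other taxon (including the outgroup).

C1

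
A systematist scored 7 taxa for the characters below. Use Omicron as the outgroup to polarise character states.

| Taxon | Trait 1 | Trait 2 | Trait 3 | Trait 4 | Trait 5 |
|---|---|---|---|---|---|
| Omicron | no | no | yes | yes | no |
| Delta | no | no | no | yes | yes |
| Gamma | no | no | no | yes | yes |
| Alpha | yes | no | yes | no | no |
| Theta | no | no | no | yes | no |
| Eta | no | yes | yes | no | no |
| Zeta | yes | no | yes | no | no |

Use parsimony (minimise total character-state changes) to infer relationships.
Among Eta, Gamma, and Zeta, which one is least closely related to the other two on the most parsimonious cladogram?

Character polarity is set by the outgroup: the derived state is whichever differs from the outgroup's state, so for Trait 3, Trait 4 the derived state is 'no', and for the remaining characters it is 'yes'.
Trait 1 (derived state 'yes') is shared by Alpha and Zeta — a synapomorphy uniting that clade.
Trait 2 (derived state 'yes') is unique to Eta (autapomorphy; uninformative for grouping).
Trait 3: derived state 'no' in Delta, Gamma, and Theta only — synapomorphy for {Delta, Gamma, Theta}.
Only Alpha, Eta, and Zeta show the derived state 'no' for Trait 4, supporting them as a clade.
Trait 5: derived state 'yes' in Delta and Gamma only — synapomorphy for {Delta, Gamma}.
Most parsimonious ingroup topology: (((Delta,Gamma),Theta),((Alpha,Zeta),Eta)).
Eta and Zeta share a more recent common ancestor with each other than either does with Gamma, so Gamma is the least closely related of the three.

Gamma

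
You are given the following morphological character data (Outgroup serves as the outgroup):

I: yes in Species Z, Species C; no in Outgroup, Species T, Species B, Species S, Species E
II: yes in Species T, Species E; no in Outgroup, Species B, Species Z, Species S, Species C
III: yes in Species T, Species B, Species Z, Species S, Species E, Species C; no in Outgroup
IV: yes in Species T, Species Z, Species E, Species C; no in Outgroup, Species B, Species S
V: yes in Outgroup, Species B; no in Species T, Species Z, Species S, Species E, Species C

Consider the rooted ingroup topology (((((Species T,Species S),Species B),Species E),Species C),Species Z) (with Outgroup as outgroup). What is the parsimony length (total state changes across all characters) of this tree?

10

Map each character onto (((((Species T,Species S),Species B),Species E),Species C),Species Z) (rooted by Outgroup) and count the minimum state changes it requires (Fitch parsimony):
I: 2; II: 2; III: 1; IV: 3; V: 2.
Total tree length = 10.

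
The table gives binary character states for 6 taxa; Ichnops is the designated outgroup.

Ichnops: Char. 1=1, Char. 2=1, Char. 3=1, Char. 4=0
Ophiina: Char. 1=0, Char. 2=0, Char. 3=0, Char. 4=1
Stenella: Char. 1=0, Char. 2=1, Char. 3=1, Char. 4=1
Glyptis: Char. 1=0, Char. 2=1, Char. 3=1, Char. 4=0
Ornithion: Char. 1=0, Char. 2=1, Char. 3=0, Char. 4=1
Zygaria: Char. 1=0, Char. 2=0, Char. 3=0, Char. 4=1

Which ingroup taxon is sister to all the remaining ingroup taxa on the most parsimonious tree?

Glyptis

Character polarity is set by the outgroup: the derived state is whichever differs from the outgroup's state, so for Char. 1, Char. 2, Char. 3 the derived state is '0', and for the remaining characters it is '1'.
Char. 1 (derived state '0') is shared by all ingroup taxa — unites the whole ingroup.
Only Ophiina and Zygaria show the derived state '0' for Char. 2, supporting them as a clade.
Char. 3: derived state '0' in Ophiina, Ornithion, and Zygaria only — synapomorphy for {Ophiina, Ornithion, Zygaria}.
Char. 4 (derived state '1') is shared by Ophiina, Ornithion, Stenella, and Zygaria — a synapomorphy uniting that clade.
Most parsimonious ingroup topology: ((((Ophiina,Zygaria),Ornithion),Stenella),Glyptis).
Glyptis is sister to the clade containing all other ingroup taxa, so it is the earliest-diverging (most basal) ingroup lineage.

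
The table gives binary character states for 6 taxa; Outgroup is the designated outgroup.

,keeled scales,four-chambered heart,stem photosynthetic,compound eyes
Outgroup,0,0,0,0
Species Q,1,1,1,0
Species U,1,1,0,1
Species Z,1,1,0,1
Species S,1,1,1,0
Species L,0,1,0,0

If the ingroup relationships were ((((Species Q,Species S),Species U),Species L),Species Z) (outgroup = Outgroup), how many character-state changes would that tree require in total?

Map each character onto ((((Species Q,Species S),Species U),Species L),Species Z) (rooted by Outgroup) and count the minimum state changes it requires (Fitch parsimony):
keeled scales: 2; four-chambered heart: 1; stem photosynthetic: 1; compound eyes: 2.
Total tree length = 6.

6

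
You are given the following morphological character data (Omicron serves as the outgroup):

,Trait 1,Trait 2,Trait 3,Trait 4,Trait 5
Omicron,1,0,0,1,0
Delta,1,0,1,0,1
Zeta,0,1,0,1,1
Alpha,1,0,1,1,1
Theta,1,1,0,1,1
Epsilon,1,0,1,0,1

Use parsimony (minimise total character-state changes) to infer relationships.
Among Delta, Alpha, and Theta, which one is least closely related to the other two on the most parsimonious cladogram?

Theta

Character polarity is set by the outgroup: the derived state is whichever differs from the outgroup's state, so for Trait 1, Trait 4 the derived state is '0', and for the remaining characters it is '1'.
Trait 1: derived state '0' in Zeta only — an autapomorphy, so it tells us nothing about relationships among taxa.
Trait 2: derived state '1' in Theta and Zeta only — synapomorphy for {Theta, Zeta}.
Trait 3 (derived state '1') is shared by Alpha, Delta, and Epsilon — a synapomorphy uniting that clade.
Trait 4: derived state '0' in Delta and Epsilon only — synapomorphy for {Delta, Epsilon}.
Trait 5 (derived state '1') is shared by all ingroup taxa — unites the whole ingroup.
Most parsimonious ingroup topology: (((Delta,Epsilon),Alpha),(Zeta,Theta)).
Delta and Alpha share a more recent common ancestor with each other than either does with Theta, so Theta is the least closely related of the three.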